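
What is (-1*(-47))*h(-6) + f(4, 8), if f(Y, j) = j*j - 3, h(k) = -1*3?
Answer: -80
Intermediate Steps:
h(k) = -3
f(Y, j) = -3 + j**2 (f(Y, j) = j**2 - 3 = -3 + j**2)
(-1*(-47))*h(-6) + f(4, 8) = -1*(-47)*(-3) + (-3 + 8**2) = 47*(-3) + (-3 + 64) = -141 + 61 = -80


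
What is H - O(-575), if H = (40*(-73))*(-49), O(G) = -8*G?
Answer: 138480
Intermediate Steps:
H = 143080 (H = -2920*(-49) = 143080)
H - O(-575) = 143080 - (-8)*(-575) = 143080 - 1*4600 = 143080 - 4600 = 138480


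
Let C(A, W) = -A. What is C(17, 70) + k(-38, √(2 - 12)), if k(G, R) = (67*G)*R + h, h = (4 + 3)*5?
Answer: 18 - 2546*I*√10 ≈ 18.0 - 8051.2*I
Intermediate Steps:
h = 35 (h = 7*5 = 35)
k(G, R) = 35 + 67*G*R (k(G, R) = (67*G)*R + 35 = 67*G*R + 35 = 35 + 67*G*R)
C(17, 70) + k(-38, √(2 - 12)) = -1*17 + (35 + 67*(-38)*√(2 - 12)) = -17 + (35 + 67*(-38)*√(-10)) = -17 + (35 + 67*(-38)*(I*√10)) = -17 + (35 - 2546*I*√10) = 18 - 2546*I*√10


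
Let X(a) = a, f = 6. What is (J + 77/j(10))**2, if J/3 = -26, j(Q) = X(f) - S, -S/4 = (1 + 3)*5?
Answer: 43970161/7396 ≈ 5945.1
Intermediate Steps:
S = -80 (S = -4*(1 + 3)*5 = -16*5 = -4*20 = -80)
j(Q) = 86 (j(Q) = 6 - 1*(-80) = 6 + 80 = 86)
J = -78 (J = 3*(-26) = -78)
(J + 77/j(10))**2 = (-78 + 77/86)**2 = (-6631/86)**2 = 43970161/7396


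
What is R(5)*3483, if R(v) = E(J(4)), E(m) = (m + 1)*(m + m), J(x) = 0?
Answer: 0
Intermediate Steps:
E(m) = 2*m*(1 + m) (E(m) = (1 + m)*(2*m) = 2*m*(1 + m))
R(v) = 0 (R(v) = 2*0*(1 + 0) = 2*0*1 = 0)
R(5)*3483 = 0*3483 = 0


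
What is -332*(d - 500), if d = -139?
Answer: 212148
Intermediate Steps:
-332*(d - 500) = -332*(-139 - 500) = -332*(-639) = 212148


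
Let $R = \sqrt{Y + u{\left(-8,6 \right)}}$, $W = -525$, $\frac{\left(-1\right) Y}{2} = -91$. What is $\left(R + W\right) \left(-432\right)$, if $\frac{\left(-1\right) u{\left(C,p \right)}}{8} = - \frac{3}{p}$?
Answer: $226800 - 432 \sqrt{186} \approx 2.2091 \cdot 10^{5}$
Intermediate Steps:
$u{\left(C,p \right)} = \frac{24}{p}$ ($u{\left(C,p \right)} = - 8 \left(- \frac{3}{p}\right) = \frac{24}{p}$)
$Y = 182$ ($Y = \left(-2\right) \left(-91\right) = 182$)
$R = \sqrt{186}$ ($R = \sqrt{182 + \frac{24}{6}} = \sqrt{182 + 24 \cdot \frac{1}{6}} = \sqrt{182 + 4} = \sqrt{186} \approx 13.638$)
$\left(R + W\right) \left(-432\right) = \left(\sqrt{186} - 525\right) \left(-432\right) = \left(-525 + \sqrt{186}\right) \left(-432\right) = 226800 - 432 \sqrt{186}$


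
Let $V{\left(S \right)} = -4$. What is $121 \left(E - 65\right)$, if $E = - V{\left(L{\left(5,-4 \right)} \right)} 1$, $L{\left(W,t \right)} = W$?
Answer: $-7381$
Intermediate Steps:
$E = 4$ ($E = \left(-1\right) \left(-4\right) 1 = 4 \cdot 1 = 4$)
$121 \left(E - 65\right) = 121 \left(4 - 65\right) = 121 \left(-61\right) = -7381$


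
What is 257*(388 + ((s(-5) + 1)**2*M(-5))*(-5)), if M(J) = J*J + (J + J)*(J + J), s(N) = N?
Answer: -2470284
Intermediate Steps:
M(J) = 5*J**2 (M(J) = J**2 + (2*J)*(2*J) = J**2 + 4*J**2 = 5*J**2)
257*(388 + ((s(-5) + 1)**2*M(-5))*(-5)) = 257*(388 + ((-5 + 1)**2*(5*(-5)**2))*(-5)) = 257*(388 + ((-4)**2*(5*25))*(-5)) = 257*(388 + (16*125)*(-5)) = 257*(388 + 2000*(-5)) = 257*(388 - 10000) = 257*(-9612) = -2470284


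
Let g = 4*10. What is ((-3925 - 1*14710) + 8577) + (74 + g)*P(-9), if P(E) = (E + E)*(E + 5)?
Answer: -1850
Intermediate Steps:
P(E) = 2*E*(5 + E) (P(E) = (2*E)*(5 + E) = 2*E*(5 + E))
g = 40
((-3925 - 1*14710) + 8577) + (74 + g)*P(-9) = ((-3925 - 1*14710) + 8577) + (74 + 40)*(2*(-9)*(5 - 9)) = ((-3925 - 14710) + 8577) + 114*(2*(-9)*(-4)) = (-18635 + 8577) + 114*72 = -10058 + 8208 = -1850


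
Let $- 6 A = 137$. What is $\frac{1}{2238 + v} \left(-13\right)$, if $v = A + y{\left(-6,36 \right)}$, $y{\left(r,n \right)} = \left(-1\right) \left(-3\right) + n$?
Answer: $- \frac{78}{13525} \approx -0.0057671$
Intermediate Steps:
$A = - \frac{137}{6}$ ($A = \left(- \frac{1}{6}\right) 137 = - \frac{137}{6} \approx -22.833$)
$y{\left(r,n \right)} = 3 + n$
$v = \frac{97}{6}$ ($v = - \frac{137}{6} + \left(3 + 36\right) = - \frac{137}{6} + 39 = \frac{97}{6} \approx 16.167$)
$\frac{1}{2238 + v} \left(-13\right) = \frac{1}{2238 + \frac{97}{6}} \left(-13\right) = \frac{1}{\frac{13525}{6}} \left(-13\right) = \frac{6}{13525} \left(-13\right) = - \frac{78}{13525}$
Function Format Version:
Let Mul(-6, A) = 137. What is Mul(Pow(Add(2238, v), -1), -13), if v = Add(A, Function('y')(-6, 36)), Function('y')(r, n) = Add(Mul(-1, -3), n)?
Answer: Rational(-78, 13525) ≈ -0.0057671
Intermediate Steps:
A = Rational(-137, 6) (A = Mul(Rational(-1, 6), 137) = Rational(-137, 6) ≈ -22.833)
Function('y')(r, n) = Add(3, n)
v = Rational(97, 6) (v = Add(Rational(-137, 6), Add(3, 36)) = Add(Rational(-137, 6), 39) = Rational(97, 6) ≈ 16.167)
Mul(Pow(Add(2238, v), -1), -13) = Mul(Pow(Add(2238, Rational(97, 6)), -1), -13) = Mul(Pow(Rational(13525, 6), -1), -13) = Mul(Rational(6, 13525), -13) = Rational(-78, 13525)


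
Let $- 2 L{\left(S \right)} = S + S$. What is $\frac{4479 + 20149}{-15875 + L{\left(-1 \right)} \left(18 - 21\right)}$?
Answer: $- \frac{12314}{7939} \approx -1.5511$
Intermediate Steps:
$L{\left(S \right)} = - S$ ($L{\left(S \right)} = - \frac{S + S}{2} = - \frac{2 S}{2} = - S$)
$\frac{4479 + 20149}{-15875 + L{\left(-1 \right)} \left(18 - 21\right)} = \frac{4479 + 20149}{-15875 + \left(-1\right) \left(-1\right) \left(18 - 21\right)} = \frac{24628}{-15875 + 1 \left(-3\right)} = \frac{24628}{-15875 - 3} = \frac{24628}{-15878} = 24628 \left(- \frac{1}{15878}\right) = - \frac{12314}{7939}$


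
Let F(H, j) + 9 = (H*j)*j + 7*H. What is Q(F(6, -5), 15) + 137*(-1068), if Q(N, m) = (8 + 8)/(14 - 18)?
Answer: -146320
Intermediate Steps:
F(H, j) = -9 + 7*H + H*j² (F(H, j) = -9 + ((H*j)*j + 7*H) = -9 + (H*j² + 7*H) = -9 + (7*H + H*j²) = -9 + 7*H + H*j²)
Q(N, m) = -4 (Q(N, m) = 16/(-4) = 16*(-¼) = -4)
Q(F(6, -5), 15) + 137*(-1068) = -4 + 137*(-1068) = -4 - 146316 = -146320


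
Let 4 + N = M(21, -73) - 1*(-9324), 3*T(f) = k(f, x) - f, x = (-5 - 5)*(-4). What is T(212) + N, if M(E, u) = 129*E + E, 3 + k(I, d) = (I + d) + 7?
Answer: 36194/3 ≈ 12065.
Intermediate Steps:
x = 40 (x = -10*(-4) = 40)
k(I, d) = 4 + I + d (k(I, d) = -3 + ((I + d) + 7) = -3 + (7 + I + d) = 4 + I + d)
M(E, u) = 130*E
T(f) = 44/3 (T(f) = ((4 + f + 40) - f)/3 = ((44 + f) - f)/3 = (⅓)*44 = 44/3)
N = 12050 (N = -4 + (130*21 - 1*(-9324)) = -4 + (2730 + 9324) = -4 + 12054 = 12050)
T(212) + N = 44/3 + 12050 = 36194/3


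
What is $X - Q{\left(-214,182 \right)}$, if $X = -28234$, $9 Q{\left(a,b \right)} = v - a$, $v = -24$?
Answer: $- \frac{254296}{9} \approx -28255.0$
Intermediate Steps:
$Q{\left(a,b \right)} = - \frac{8}{3} - \frac{a}{9}$ ($Q{\left(a,b \right)} = \frac{-24 - a}{9} = - \frac{8}{3} - \frac{a}{9}$)
$X - Q{\left(-214,182 \right)} = -28234 - \left(- \frac{8}{3} - - \frac{214}{9}\right) = -28234 - \left(- \frac{8}{3} + \frac{214}{9}\right) = -28234 - \frac{190}{9} = - \frac{254296}{9}$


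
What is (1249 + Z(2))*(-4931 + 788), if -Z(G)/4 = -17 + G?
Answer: -5423187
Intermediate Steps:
Z(G) = 68 - 4*G (Z(G) = -4*(-17 + G) = 68 - 4*G)
(1249 + Z(2))*(-4931 + 788) = (1249 + (68 - 4*2))*(-4931 + 788) = (1249 + (68 - 8))*(-4143) = (1249 + 60)*(-4143) = 1309*(-4143) = -5423187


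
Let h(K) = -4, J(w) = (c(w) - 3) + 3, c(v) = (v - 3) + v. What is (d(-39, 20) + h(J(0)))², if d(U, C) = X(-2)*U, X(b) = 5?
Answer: 39601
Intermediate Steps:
c(v) = -3 + 2*v (c(v) = (-3 + v) + v = -3 + 2*v)
J(w) = -3 + 2*w (J(w) = ((-3 + 2*w) - 3) + 3 = (-6 + 2*w) + 3 = -3 + 2*w)
d(U, C) = 5*U
(d(-39, 20) + h(J(0)))² = (5*(-39) - 4)² = (-195 - 4)² = (-199)² = 39601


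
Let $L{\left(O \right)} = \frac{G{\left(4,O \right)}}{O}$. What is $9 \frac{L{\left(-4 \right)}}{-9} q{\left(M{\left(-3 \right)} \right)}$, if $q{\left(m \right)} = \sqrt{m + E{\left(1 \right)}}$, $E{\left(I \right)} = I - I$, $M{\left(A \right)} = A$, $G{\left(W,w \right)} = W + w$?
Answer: $0$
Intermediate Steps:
$L{\left(O \right)} = \frac{4 + O}{O}$
$E{\left(I \right)} = 0$
$q{\left(m \right)} = \sqrt{m}$ ($q{\left(m \right)} = \sqrt{m + 0} = \sqrt{m}$)
$9 \frac{L{\left(-4 \right)}}{-9} q{\left(M{\left(-3 \right)} \right)} = 9 \frac{\frac{1}{-4} \left(4 - 4\right)}{-9} \sqrt{-3} = 9 \left(- \frac{1}{4}\right) 0 \left(- \frac{1}{9}\right) i \sqrt{3} = 9 \cdot 0 \left(- \frac{1}{9}\right) i \sqrt{3} = 9 \cdot 0 i \sqrt{3} = 0 i \sqrt{3} = 0$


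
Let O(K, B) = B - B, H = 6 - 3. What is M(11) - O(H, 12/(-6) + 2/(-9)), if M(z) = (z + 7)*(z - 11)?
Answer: 0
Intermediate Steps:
H = 3
M(z) = (-11 + z)*(7 + z) (M(z) = (7 + z)*(-11 + z) = (-11 + z)*(7 + z))
O(K, B) = 0
M(11) - O(H, 12/(-6) + 2/(-9)) = (-77 + 11² - 4*11) - 1*0 = (-77 + 121 - 44) + 0 = 0 + 0 = 0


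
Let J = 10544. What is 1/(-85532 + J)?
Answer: -1/74988 ≈ -1.3335e-5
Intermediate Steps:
1/(-85532 + J) = 1/(-85532 + 10544) = 1/(-74988) = -1/74988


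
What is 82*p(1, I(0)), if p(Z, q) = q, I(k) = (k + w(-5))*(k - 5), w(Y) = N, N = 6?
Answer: -2460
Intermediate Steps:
w(Y) = 6
I(k) = (-5 + k)*(6 + k) (I(k) = (k + 6)*(k - 5) = (6 + k)*(-5 + k) = (-5 + k)*(6 + k))
82*p(1, I(0)) = 82*(-30 + 0 + 0**2) = 82*(-30 + 0 + 0) = 82*(-30) = -2460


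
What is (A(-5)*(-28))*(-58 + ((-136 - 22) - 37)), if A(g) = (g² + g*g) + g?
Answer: 318780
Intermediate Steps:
A(g) = g + 2*g² (A(g) = (g² + g²) + g = 2*g² + g = g + 2*g²)
(A(-5)*(-28))*(-58 + ((-136 - 22) - 37)) = (-5*(1 + 2*(-5))*(-28))*(-58 + ((-136 - 22) - 37)) = (-5*(1 - 10)*(-28))*(-58 + (-158 - 37)) = (-5*(-9)*(-28))*(-58 - 195) = (45*(-28))*(-253) = -1260*(-253) = 318780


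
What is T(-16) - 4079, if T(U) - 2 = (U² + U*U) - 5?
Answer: -3570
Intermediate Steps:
T(U) = -3 + 2*U² (T(U) = 2 + ((U² + U*U) - 5) = 2 + ((U² + U²) - 5) = 2 + (2*U² - 5) = 2 + (-5 + 2*U²) = -3 + 2*U²)
T(-16) - 4079 = (-3 + 2*(-16)²) - 4079 = (-3 + 2*256) - 4079 = (-3 + 512) - 4079 = 509 - 4079 = -3570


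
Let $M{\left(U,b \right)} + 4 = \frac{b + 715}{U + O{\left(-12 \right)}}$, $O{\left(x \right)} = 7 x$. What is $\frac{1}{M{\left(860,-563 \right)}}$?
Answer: $- \frac{97}{369} \approx -0.26287$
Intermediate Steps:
$M{\left(U,b \right)} = -4 + \frac{715 + b}{-84 + U}$ ($M{\left(U,b \right)} = -4 + \frac{b + 715}{U + 7 \left(-12\right)} = -4 + \frac{715 + b}{U - 84} = -4 + \frac{715 + b}{-84 + U}$)
$\frac{1}{M{\left(860,-563 \right)}} = \frac{1}{\frac{1}{-84 + 860} \left(1051 - 563 - 3440\right)} = \frac{1}{\frac{1}{776} \left(1051 - 563 - 3440\right)} = \frac{1}{\frac{1}{776} \left(-2952\right)} = \frac{1}{- \frac{369}{97}} = - \frac{97}{369}$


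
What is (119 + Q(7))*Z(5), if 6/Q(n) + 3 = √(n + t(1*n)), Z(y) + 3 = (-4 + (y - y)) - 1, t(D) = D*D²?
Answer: -324776/341 - 240*√14/341 ≈ -955.06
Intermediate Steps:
t(D) = D³
Z(y) = -8 (Z(y) = -3 + ((-4 + (y - y)) - 1) = -3 + ((-4 + 0) - 1) = -3 + (-4 - 1) = -3 - 5 = -8)
Q(n) = 6/(-3 + √(n + n³)) (Q(n) = 6/(-3 + √(n + (1*n)³)) = 6/(-3 + √(n + n³)))
(119 + Q(7))*Z(5) = (119 + 6/(-3 + √(7 + 7³)))*(-8) = (119 + 6/(-3 + √(7 + 343)))*(-8) = (119 + 6/(-3 + √350))*(-8) = (119 + 6/(-3 + 5*√14))*(-8) = -952 - 48/(-3 + 5*√14)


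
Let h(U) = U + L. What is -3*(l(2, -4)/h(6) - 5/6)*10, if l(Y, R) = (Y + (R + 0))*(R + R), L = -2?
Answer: -95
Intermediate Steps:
h(U) = -2 + U (h(U) = U - 2 = -2 + U)
l(Y, R) = 2*R*(R + Y) (l(Y, R) = (Y + R)*(2*R) = (R + Y)*(2*R) = 2*R*(R + Y))
-3*(l(2, -4)/h(6) - 5/6)*10 = -3*((2*(-4)*(-4 + 2))/(-2 + 6) - 5/6)*10 = -3*((2*(-4)*(-2))/4 - 5*⅙)*10 = -3*(16*(¼) - ⅚)*10 = -3*(4 - ⅚)*10 = -3*19/6*10 = -19/2*10 = -95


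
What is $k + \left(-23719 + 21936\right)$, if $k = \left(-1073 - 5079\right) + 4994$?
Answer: $-2941$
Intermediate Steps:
$k = -1158$ ($k = -6152 + 4994 = -1158$)
$k + \left(-23719 + 21936\right) = -1158 + \left(-23719 + 21936\right) = -1158 - 1783 = -2941$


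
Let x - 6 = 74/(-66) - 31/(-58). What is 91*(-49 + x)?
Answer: -7591675/1914 ≈ -3966.4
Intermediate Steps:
x = 10361/1914 (x = 6 + (74/(-66) - 31/(-58)) = 6 + (74*(-1/66) - 31*(-1/58)) = 6 + (-37/33 + 31/58) = 6 - 1123/1914 = 10361/1914 ≈ 5.4133)
91*(-49 + x) = 91*(-49 + 10361/1914) = 91*(-83425/1914) = -7591675/1914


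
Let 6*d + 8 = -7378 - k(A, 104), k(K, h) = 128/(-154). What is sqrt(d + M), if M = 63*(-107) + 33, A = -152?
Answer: I*sqrt(423625587)/231 ≈ 89.1*I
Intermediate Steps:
k(K, h) = -64/77 (k(K, h) = 128*(-1/154) = -64/77)
M = -6708 (M = -6741 + 33 = -6708)
d = -284329/231 (d = -4/3 + (-7378 - 1*(-64/77))/6 = -4/3 + (-7378 + 64/77)/6 = -4/3 + (1/6)*(-568042/77) = -4/3 - 284021/231 = -284329/231 ≈ -1230.9)
sqrt(d + M) = sqrt(-284329/231 - 6708) = sqrt(-1833877/231) = I*sqrt(423625587)/231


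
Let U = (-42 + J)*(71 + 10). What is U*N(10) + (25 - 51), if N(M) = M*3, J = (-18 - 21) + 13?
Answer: -165266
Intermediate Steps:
J = -26 (J = -39 + 13 = -26)
N(M) = 3*M
U = -5508 (U = (-42 - 26)*(71 + 10) = -68*81 = -5508)
U*N(10) + (25 - 51) = -16524*10 + (25 - 51) = -5508*30 - 26 = -165240 - 26 = -165266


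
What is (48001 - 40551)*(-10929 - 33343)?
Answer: -329826400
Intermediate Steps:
(48001 - 40551)*(-10929 - 33343) = 7450*(-44272) = -329826400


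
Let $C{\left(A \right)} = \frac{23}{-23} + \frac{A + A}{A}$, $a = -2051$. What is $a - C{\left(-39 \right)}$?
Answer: $-2052$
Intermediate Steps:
$C{\left(A \right)} = 1$ ($C{\left(A \right)} = 23 \left(- \frac{1}{23}\right) + \frac{2 A}{A} = -1 + 2 = 1$)
$a - C{\left(-39 \right)} = -2051 - 1 = -2052$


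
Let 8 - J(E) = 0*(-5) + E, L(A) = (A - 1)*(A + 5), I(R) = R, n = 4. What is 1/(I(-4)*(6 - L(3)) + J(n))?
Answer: 1/44 ≈ 0.022727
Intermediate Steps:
L(A) = (-1 + A)*(5 + A)
J(E) = 8 - E (J(E) = 8 - (0*(-5) + E) = 8 - (0 + E) = 8 - E)
1/(I(-4)*(6 - L(3)) + J(n)) = 1/(-4*(6 - (-5 + 3² + 4*3)) + (8 - 1*4)) = 1/(-4*(6 - (-5 + 9 + 12)) + (8 - 4)) = 1/(-4*(6 - 1*16) + 4) = 1/(-4*(6 - 16) + 4) = 1/(-4*(-10) + 4) = 1/(40 + 4) = 1/44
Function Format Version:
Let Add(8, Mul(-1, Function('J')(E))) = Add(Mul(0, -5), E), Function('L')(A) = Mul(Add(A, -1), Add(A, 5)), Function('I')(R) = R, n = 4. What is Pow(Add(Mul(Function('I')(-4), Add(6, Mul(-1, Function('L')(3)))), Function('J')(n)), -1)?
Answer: Rational(1, 44) ≈ 0.022727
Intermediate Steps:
Function('L')(A) = Mul(Add(-1, A), Add(5, A))
Function('J')(E) = Add(8, Mul(-1, E)) (Function('J')(E) = Add(8, Mul(-1, Add(Mul(0, -5), E))) = Add(8, Mul(-1, Add(0, E))) = Add(8, Mul(-1, E)))
Pow(Add(Mul(Function('I')(-4), Add(6, Mul(-1, Function('L')(3)))), Function('J')(n)), -1) = Pow(Add(Mul(-4, Add(6, Mul(-1, Add(-5, Pow(3, 2), Mul(4, 3))))), Add(8, Mul(-1, 4))), -1) = Pow(Add(Mul(-4, Add(6, Mul(-1, Add(-5, 9, 12)))), Add(8, -4)), -1) = Pow(Add(Mul(-4, Add(6, Mul(-1, 16))), 4), -1) = Pow(Add(Mul(-4, Add(6, -16)), 4), -1) = Pow(Add(Mul(-4, -10), 4), -1) = Pow(Add(40, 4), -1) = Pow(44, -1) = Rational(1, 44)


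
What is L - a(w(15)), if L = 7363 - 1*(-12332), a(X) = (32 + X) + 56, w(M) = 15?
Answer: 19592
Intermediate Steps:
a(X) = 88 + X
L = 19695 (L = 7363 + 12332 = 19695)
L - a(w(15)) = 19695 - (88 + 15) = 19695 - 1*103 = 19695 - 103 = 19592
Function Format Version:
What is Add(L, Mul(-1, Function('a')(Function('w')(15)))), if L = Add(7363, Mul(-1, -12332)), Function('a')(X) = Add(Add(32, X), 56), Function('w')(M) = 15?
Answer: 19592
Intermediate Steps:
Function('a')(X) = Add(88, X)
L = 19695 (L = Add(7363, 12332) = 19695)
Add(L, Mul(-1, Function('a')(Function('w')(15)))) = Add(19695, Mul(-1, Add(88, 15))) = Add(19695, Mul(-1, 103)) = Add(19695, -103) = 19592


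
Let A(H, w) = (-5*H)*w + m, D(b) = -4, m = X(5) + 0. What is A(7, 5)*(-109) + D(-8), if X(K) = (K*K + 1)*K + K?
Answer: 4356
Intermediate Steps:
X(K) = K + K*(1 + K²) (X(K) = (K² + 1)*K + K = (1 + K²)*K + K = K*(1 + K²) + K = K + K*(1 + K²))
m = 135 (m = 5*(2 + 5²) + 0 = 5*(2 + 25) + 0 = 5*27 + 0 = 135 + 0 = 135)
A(H, w) = 135 - 5*H*w (A(H, w) = (-5*H)*w + 135 = -5*H*w + 135 = 135 - 5*H*w)
A(7, 5)*(-109) + D(-8) = (135 - 5*7*5)*(-109) - 4 = (135 - 175)*(-109) - 4 = -40*(-109) - 4 = 4360 - 4 = 4356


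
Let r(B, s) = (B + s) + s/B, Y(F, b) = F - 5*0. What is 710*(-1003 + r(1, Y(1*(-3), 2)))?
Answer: -715680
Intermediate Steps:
Y(F, b) = F (Y(F, b) = F + 0 = F)
r(B, s) = B + s + s/B
710*(-1003 + r(1, Y(1*(-3), 2))) = 710*(-1003 + (1 + 1*(-3) + (1*(-3))/1)) = 710*(-1003 + (1 - 3 - 3*1)) = 710*(-1003 + (1 - 3 - 3)) = 710*(-1003 - 5) = 710*(-1008) = -715680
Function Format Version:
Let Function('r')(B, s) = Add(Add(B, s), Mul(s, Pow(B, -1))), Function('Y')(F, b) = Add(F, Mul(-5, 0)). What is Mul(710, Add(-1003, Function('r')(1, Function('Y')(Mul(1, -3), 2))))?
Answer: -715680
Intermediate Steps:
Function('Y')(F, b) = F (Function('Y')(F, b) = Add(F, 0) = F)
Function('r')(B, s) = Add(B, s, Mul(s, Pow(B, -1)))
Mul(710, Add(-1003, Function('r')(1, Function('Y')(Mul(1, -3), 2)))) = Mul(710, Add(-1003, Add(1, Mul(1, -3), Mul(Mul(1, -3), Pow(1, -1))))) = Mul(710, Add(-1003, Add(1, -3, Mul(-3, 1)))) = Mul(710, Add(-1003, Add(1, -3, -3))) = Mul(710, Add(-1003, -5)) = Mul(710, -1008) = -715680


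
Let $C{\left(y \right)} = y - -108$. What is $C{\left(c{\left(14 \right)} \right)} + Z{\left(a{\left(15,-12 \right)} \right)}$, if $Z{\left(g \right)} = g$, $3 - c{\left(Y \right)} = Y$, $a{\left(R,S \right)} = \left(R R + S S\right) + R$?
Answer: $481$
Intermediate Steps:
$a{\left(R,S \right)} = R + R^{2} + S^{2}$ ($a{\left(R,S \right)} = \left(R^{2} + S^{2}\right) + R = R + R^{2} + S^{2}$)
$c{\left(Y \right)} = 3 - Y$
$C{\left(y \right)} = 108 + y$ ($C{\left(y \right)} = y + 108 = 108 + y$)
$C{\left(c{\left(14 \right)} \right)} + Z{\left(a{\left(15,-12 \right)} \right)} = \left(108 + \left(3 - 14\right)\right) + \left(15 + 15^{2} + \left(-12\right)^{2}\right) = \left(108 + \left(3 - 14\right)\right) + \left(15 + 225 + 144\right) = \left(108 - 11\right) + 384 = 97 + 384 = 481$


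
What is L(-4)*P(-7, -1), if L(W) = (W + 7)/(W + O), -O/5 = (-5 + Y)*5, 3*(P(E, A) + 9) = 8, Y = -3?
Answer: -19/196 ≈ -0.096939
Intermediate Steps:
P(E, A) = -19/3 (P(E, A) = -9 + (⅓)*8 = -9 + 8/3 = -19/3)
O = 200 (O = -5*(-5 - 3)*5 = -(-40)*5 = -5*(-40) = 200)
L(W) = (7 + W)/(200 + W) (L(W) = (W + 7)/(W + 200) = (7 + W)/(200 + W))
L(-4)*P(-7, -1) = ((7 - 4)/(200 - 4))*(-19/3) = (3/196)*(-19/3) = -19/196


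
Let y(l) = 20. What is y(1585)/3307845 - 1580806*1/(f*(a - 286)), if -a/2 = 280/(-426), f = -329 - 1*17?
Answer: -111378962089895/6940106236806 ≈ -16.049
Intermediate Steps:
f = -346 (f = -329 - 17 = -346)
a = 280/213 (a = -560/(-426) = -560*(-1)/426 = -2*(-140/213) = 280/213 ≈ 1.3146)
y(1585)/3307845 - 1580806*1/(f*(a - 286)) = 20/3307845 - 1580806*(-1/(346*(280/213 - 286))) = 20*(1/3307845) - 1580806/((-60638/213*(-346))) = 4/661569 - 1580806/20980748/213 = 4/661569 - 1580806*213/20980748 = 4/661569 - 168355839/10490374 = -111378962089895/6940106236806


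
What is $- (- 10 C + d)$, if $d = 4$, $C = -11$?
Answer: $-114$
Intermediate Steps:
$- (- 10 C + d) = - (\left(-10\right) \left(-11\right) + 4) = - (110 + 4) = \left(-1\right) 114 = -114$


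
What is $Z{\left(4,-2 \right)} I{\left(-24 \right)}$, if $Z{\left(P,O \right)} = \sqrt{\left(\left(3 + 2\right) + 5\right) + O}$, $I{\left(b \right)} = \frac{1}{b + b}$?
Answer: $- \frac{\sqrt{2}}{24} \approx -0.058926$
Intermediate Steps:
$I{\left(b \right)} = \frac{1}{2 b}$
$Z{\left(P,O \right)} = \sqrt{10 + O}$ ($Z{\left(P,O \right)} = \sqrt{\left(5 + 5\right) + O} = \sqrt{10 + O}$)
$Z{\left(4,-2 \right)} I{\left(-24 \right)} = \sqrt{10 - 2} \frac{1}{2 \left(-24\right)} = \sqrt{8} \cdot \frac{1}{2} \left(- \frac{1}{24}\right) = 2 \sqrt{2} \left(- \frac{1}{48}\right) = - \frac{\sqrt{2}}{24}$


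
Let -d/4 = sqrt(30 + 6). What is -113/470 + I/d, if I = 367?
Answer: -87601/5640 ≈ -15.532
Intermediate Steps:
d = -24 (d = -4*sqrt(30 + 6) = -4*sqrt(36) = -4*6 = -24)
-113/470 + I/d = -113/470 + 367/(-24) = -113*1/470 + 367*(-1/24) = -113/470 - 367/24 = -87601/5640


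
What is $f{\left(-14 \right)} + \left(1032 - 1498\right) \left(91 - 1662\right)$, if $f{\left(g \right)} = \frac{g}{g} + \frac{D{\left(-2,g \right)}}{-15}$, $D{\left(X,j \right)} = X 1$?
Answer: $\frac{10981307}{15} \approx 7.3209 \cdot 10^{5}$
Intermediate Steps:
$D{\left(X,j \right)} = X$
$f{\left(g \right)} = \frac{17}{15}$ ($f{\left(g \right)} = \frac{g}{g} - \frac{2}{-15} = 1 - - \frac{2}{15} = 1 + \frac{2}{15} = \frac{17}{15}$)
$f{\left(-14 \right)} + \left(1032 - 1498\right) \left(91 - 1662\right) = \frac{17}{15} + \left(1032 - 1498\right) \left(91 - 1662\right) = \frac{17}{15} - -732086 = \frac{17}{15} + 732086 = \frac{10981307}{15}$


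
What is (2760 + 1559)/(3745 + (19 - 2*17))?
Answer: 4319/3730 ≈ 1.1579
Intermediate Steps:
(2760 + 1559)/(3745 + (19 - 2*17)) = 4319/(3745 + (19 - 34)) = 4319/(3745 - 15) = 4319/3730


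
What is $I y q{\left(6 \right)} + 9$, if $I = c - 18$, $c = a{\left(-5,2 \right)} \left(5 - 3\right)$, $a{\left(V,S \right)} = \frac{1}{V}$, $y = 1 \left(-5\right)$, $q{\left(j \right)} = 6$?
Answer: $561$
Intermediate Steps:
$y = -5$
$c = - \frac{2}{5}$ ($c = \frac{5 - 3}{-5} = \left(- \frac{1}{5}\right) 2 = - \frac{2}{5} \approx -0.4$)
$I = - \frac{92}{5}$ ($I = - \frac{2}{5} - 18 = - \frac{92}{5} \approx -18.4$)
$I y q{\left(6 \right)} + 9 = - \frac{92 \left(\left(-5\right) 6\right)}{5} + 9 = \left(- \frac{92}{5}\right) \left(-30\right) + 9 = 552 + 9 = 561$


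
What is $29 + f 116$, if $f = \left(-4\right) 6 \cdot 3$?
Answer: $-8323$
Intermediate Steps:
$f = -72$ ($f = \left(-24\right) 3 = -72$)
$29 + f 116 = 29 - 8352 = -8323$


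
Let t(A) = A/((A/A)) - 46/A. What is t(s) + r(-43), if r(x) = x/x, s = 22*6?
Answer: 8755/66 ≈ 132.65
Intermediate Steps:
s = 132
r(x) = 1
t(A) = A - 46/A (t(A) = A/1 - 46/A = A*1 - 46/A = A - 46/A)
t(s) + r(-43) = (132 - 46/132) + 1 = (132 - 46*1/132) + 1 = (132 - 23/66) + 1 = 8689/66 + 1 = 8755/66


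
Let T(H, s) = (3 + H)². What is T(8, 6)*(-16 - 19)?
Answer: -4235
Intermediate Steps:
T(8, 6)*(-16 - 19) = (3 + 8)²*(-16 - 19) = 11²*(-35) = 121*(-35) = -4235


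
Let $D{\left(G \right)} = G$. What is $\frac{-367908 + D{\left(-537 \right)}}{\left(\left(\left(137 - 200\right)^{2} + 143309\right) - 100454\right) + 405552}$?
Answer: $- \frac{122815}{150792} \approx -0.81447$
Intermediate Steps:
$\frac{-367908 + D{\left(-537 \right)}}{\left(\left(\left(137 - 200\right)^{2} + 143309\right) - 100454\right) + 405552} = \frac{-367908 - 537}{\left(\left(\left(137 - 200\right)^{2} + 143309\right) - 100454\right) + 405552} = - \frac{368445}{\left(\left(\left(-63\right)^{2} + 143309\right) - 100454\right) + 405552} = - \frac{368445}{\left(\left(3969 + 143309\right) - 100454\right) + 405552} = - \frac{368445}{\left(147278 - 100454\right) + 405552} = - \frac{368445}{46824 + 405552} = - \frac{368445}{452376} = \left(-368445\right) \frac{1}{452376} = - \frac{122815}{150792}$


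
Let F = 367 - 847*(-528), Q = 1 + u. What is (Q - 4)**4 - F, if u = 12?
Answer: -441022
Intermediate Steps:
Q = 13 (Q = 1 + 12 = 13)
F = 447583 (F = 367 + 447216 = 447583)
(Q - 4)**4 - F = (13 - 4)**4 - 1*447583 = 9**4 - 447583 = 6561 - 447583 = -441022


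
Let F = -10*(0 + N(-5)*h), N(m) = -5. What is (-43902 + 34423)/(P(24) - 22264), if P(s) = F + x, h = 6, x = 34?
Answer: 9479/21930 ≈ 0.43224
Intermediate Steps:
F = 300 (F = -10*(0 - 5*6) = -10*(0 - 30) = -10*(-30) = 300)
P(s) = 334 (P(s) = 300 + 34 = 334)
(-43902 + 34423)/(P(24) - 22264) = (-43902 + 34423)/(334 - 22264) = -9479/(-21930) = -9479*(-1/21930) = 9479/21930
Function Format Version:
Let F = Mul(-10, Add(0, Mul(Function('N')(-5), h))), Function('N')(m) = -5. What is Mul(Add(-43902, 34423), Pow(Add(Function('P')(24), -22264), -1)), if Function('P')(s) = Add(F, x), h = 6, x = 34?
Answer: Rational(9479, 21930) ≈ 0.43224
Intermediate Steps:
F = 300 (F = Mul(-10, Add(0, Mul(-5, 6))) = Mul(-10, Add(0, -30)) = Mul(-10, -30) = 300)
Function('P')(s) = 334 (Function('P')(s) = Add(300, 34) = 334)
Mul(Add(-43902, 34423), Pow(Add(Function('P')(24), -22264), -1)) = Mul(Add(-43902, 34423), Pow(Add(334, -22264), -1)) = Mul(-9479, Pow(-21930, -1)) = Mul(-9479, Rational(-1, 21930)) = Rational(9479, 21930)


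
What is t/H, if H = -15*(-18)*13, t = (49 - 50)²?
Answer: 1/3510 ≈ 0.00028490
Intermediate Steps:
t = 1 (t = (-1)² = 1)
H = 3510 (H = 270*13 = 3510)
t/H = 1/3510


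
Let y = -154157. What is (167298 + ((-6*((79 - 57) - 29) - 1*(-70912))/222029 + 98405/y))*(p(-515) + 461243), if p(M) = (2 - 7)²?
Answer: 2641290695662552680636/34227324553 ≈ 7.7169e+10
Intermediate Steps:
p(M) = 25 (p(M) = (-5)² = 25)
(167298 + ((-6*((79 - 57) - 29) - 1*(-70912))/222029 + 98405/y))*(p(-515) + 461243) = (167298 + ((-6*((79 - 57) - 29) - 1*(-70912))/222029 + 98405/(-154157)))*(25 + 461243) = (167298 + ((-6*(22 - 29) + 70912)*(1/222029) + 98405*(-1/154157)))*461268 = (167298 + ((-6*(-7) + 70912)*(1/222029) - 98405/154157))*461268 = (167298 + ((42 + 70912)*(1/222029) - 98405/154157))*461268 = (167298 + (70954*(1/222029) - 98405/154157))*461268 = (167298 + (70954/222029 - 98405/154157))*461268 = (167298 - 10910707967/34227324553)*461268 = (5726152032359827/34227324553)*461268 = 2641290695662552680636/34227324553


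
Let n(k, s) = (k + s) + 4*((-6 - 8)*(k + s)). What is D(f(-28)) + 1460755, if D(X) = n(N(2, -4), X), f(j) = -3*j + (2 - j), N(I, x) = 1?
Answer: 1454430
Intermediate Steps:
n(k, s) = -55*k - 55*s (n(k, s) = (k + s) + 4*(-14*(k + s)) = (k + s) + 4*(-14*k - 14*s) = (k + s) + (-56*k - 56*s) = -55*k - 55*s)
f(j) = 2 - 4*j
D(X) = -55 - 55*X (D(X) = -55*1 - 55*X = -55 - 55*X)
D(f(-28)) + 1460755 = (-55 - 55*(2 - 4*(-28))) + 1460755 = (-55 - 55*(2 + 112)) + 1460755 = (-55 - 55*114) + 1460755 = (-55 - 6270) + 1460755 = -6325 + 1460755 = 1454430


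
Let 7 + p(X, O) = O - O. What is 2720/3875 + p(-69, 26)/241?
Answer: 125679/186775 ≈ 0.67289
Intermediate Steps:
p(X, O) = -7 (p(X, O) = -7 + (O - O) = -7 + 0 = -7)
2720/3875 + p(-69, 26)/241 = 2720/3875 - 7/241 = 2720*(1/3875) - 7*1/241 = 544/775 - 7/241 = 125679/186775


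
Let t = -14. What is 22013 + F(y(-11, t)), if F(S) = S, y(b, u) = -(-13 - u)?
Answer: 22012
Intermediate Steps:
y(b, u) = 13 + u
22013 + F(y(-11, t)) = 22013 + (13 - 14) = 22013 - 1 = 22012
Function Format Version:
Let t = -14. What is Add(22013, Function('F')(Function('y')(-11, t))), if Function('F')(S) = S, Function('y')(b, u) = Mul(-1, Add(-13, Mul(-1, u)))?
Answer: 22012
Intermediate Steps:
Function('y')(b, u) = Add(13, u)
Add(22013, Function('F')(Function('y')(-11, t))) = Add(22013, Add(13, -14)) = Add(22013, -1) = 22012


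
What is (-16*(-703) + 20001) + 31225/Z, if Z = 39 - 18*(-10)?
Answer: 6874756/219 ≈ 31392.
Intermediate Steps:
Z = 219 (Z = 39 + 180 = 219)
(-16*(-703) + 20001) + 31225/Z = (-16*(-703) + 20001) + 31225/219 = (11248 + 20001) + 31225*(1/219) = 31249 + 31225/219 = 6874756/219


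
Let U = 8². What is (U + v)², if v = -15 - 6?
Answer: 1849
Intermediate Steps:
U = 64
v = -21
(U + v)² = (64 - 21)² = 43² = 1849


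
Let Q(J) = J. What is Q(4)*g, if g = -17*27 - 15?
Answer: -1896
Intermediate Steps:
g = -474 (g = -459 - 15 = -474)
Q(4)*g = 4*(-474) = -1896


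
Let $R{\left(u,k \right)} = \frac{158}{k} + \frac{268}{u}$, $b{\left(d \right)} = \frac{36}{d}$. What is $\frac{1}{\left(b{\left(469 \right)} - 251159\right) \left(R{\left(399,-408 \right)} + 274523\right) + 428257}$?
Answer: $- \frac{12724908}{877363882487881499} \approx -1.4504 \cdot 10^{-11}$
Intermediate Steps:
$\frac{1}{\left(b{\left(469 \right)} - 251159\right) \left(R{\left(399,-408 \right)} + 274523\right) + 428257} = \frac{1}{\left(\frac{36}{469} - 251159\right) \left(\left(\frac{158}{-408} + \frac{268}{399}\right) + 274523\right) + 428257} = \frac{1}{\left(36 \cdot \frac{1}{469} - 251159\right) \left(\left(158 \left(- \frac{1}{408}\right) + 268 \cdot \frac{1}{399}\right) + 274523\right) + 428257} = \frac{1}{\left(\frac{36}{469} - 251159\right) \left(\left(- \frac{79}{204} + \frac{268}{399}\right) + 274523\right) + 428257} = \frac{1}{- \frac{117793535 \left(\frac{7717}{27132} + 274523\right)}{469} + 428257} = \frac{1}{\left(- \frac{117793535}{469}\right) \frac{7448365753}{27132} + 428257} = \frac{1}{- \frac{877369332018806855}{12724908} + 428257} = \frac{1}{- \frac{877363882487881499}{12724908}} = - \frac{12724908}{877363882487881499}$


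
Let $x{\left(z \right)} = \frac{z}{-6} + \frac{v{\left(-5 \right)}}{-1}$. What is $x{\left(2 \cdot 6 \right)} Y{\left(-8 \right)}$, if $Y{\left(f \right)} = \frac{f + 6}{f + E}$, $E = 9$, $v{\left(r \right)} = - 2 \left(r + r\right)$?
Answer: $44$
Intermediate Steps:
$v{\left(r \right)} = - 4 r$ ($v{\left(r \right)} = - 2 \cdot 2 r = - 4 r$)
$x{\left(z \right)} = -20 - \frac{z}{6}$ ($x{\left(z \right)} = \frac{z}{-6} + \frac{\left(-4\right) \left(-5\right)}{-1} = z \left(- \frac{1}{6}\right) + 20 \left(-1\right) = - \frac{z}{6} - 20 = -20 - \frac{z}{6}$)
$Y{\left(f \right)} = \frac{6 + f}{9 + f}$ ($Y{\left(f \right)} = \frac{f + 6}{f + 9} = \frac{6 + f}{9 + f}$)
$x{\left(2 \cdot 6 \right)} Y{\left(-8 \right)} = \left(-20 - \frac{2 \cdot 6}{6}\right) \frac{6 - 8}{9 - 8} = \left(-20 - 2\right) 1^{-1} \left(-2\right) = \left(-20 - 2\right) 1 \left(-2\right) = \left(-22\right) \left(-2\right) = 44$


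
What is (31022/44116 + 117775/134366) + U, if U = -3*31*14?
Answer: -963561113720/740961307 ≈ -1300.4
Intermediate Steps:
U = -1302 (U = -93*14 = -1302)
(31022/44116 + 117775/134366) + U = (31022/44116 + 117775/134366) - 1302 = (31022*(1/44116) + 117775*(1/134366)) - 1302 = (15511/22058 + 117775/134366) - 1302 = 1170507994/740961307 - 1302 = -963561113720/740961307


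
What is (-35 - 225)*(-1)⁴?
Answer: -260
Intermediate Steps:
(-35 - 225)*(-1)⁴ = -260*1 = -260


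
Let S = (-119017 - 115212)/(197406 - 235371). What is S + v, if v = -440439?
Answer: -16721032406/37965 ≈ -4.4043e+5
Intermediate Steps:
S = 234229/37965 (S = -234229/(-37965) = -234229*(-1/37965) = 234229/37965 ≈ 6.1696)
S + v = 234229/37965 - 440439 = -16721032406/37965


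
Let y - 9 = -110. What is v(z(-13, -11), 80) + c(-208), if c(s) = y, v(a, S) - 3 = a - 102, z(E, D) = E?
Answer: -213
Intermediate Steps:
v(a, S) = -99 + a (v(a, S) = 3 + (a - 102) = 3 + (-102 + a) = -99 + a)
y = -101 (y = 9 - 110 = -101)
c(s) = -101
v(z(-13, -11), 80) + c(-208) = (-99 - 13) - 101 = -112 - 101 = -213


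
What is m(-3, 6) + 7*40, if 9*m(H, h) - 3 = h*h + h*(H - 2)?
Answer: 281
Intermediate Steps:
m(H, h) = ⅓ + h²/9 + h*(-2 + H)/9 (m(H, h) = ⅓ + (h*h + h*(H - 2))/9 = ⅓ + (h² + h*(-2 + H))/9 = ⅓ + (h²/9 + h*(-2 + H)/9) = ⅓ + h²/9 + h*(-2 + H)/9)
m(-3, 6) + 7*40 = (⅓ - 2/9*6 + (⅑)*6² + (⅑)*(-3)*6) + 7*40 = (⅓ - 4/3 + (⅑)*36 - 2) + 280 = (⅓ - 4/3 + 4 - 2) + 280 = 1 + 280 = 281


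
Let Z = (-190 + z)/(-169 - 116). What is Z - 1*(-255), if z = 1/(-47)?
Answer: 1141552/4465 ≈ 255.67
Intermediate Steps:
z = -1/47 ≈ -0.021277
Z = 2977/4465 (Z = (-190 - 1/47)/(-169 - 116) = -8931/47/(-285) = -8931/47*(-1/285) = 2977/4465 ≈ 0.66674)
Z - 1*(-255) = 2977/4465 - 1*(-255) = 2977/4465 + 255 = 1141552/4465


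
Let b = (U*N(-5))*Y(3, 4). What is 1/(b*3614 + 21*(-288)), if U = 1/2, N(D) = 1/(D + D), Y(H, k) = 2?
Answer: -5/32047 ≈ -0.00015602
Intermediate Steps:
N(D) = 1/(2*D)
U = 1/2 ≈ 0.50000
b = -1/10 (b = (((1/2)/(-5))/2)*2 = (((1/2)*(-1/5))/2)*2 = ((1/2)*(-1/10))*2 = -1/20*2 = -1/10 ≈ -0.10000)
1/(b*3614 + 21*(-288)) = 1/(-1/10*3614 + 21*(-288)) = 1/(-1807/5 - 6048) = 1/(-32047/5) = -5/32047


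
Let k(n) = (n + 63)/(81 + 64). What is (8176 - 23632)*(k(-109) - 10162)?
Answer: 22774972416/145 ≈ 1.5707e+8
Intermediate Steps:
k(n) = 63/145 + n/145 (k(n) = (63 + n)/145 = (63 + n)*(1/145) = 63/145 + n/145)
(8176 - 23632)*(k(-109) - 10162) = (8176 - 23632)*((63/145 + (1/145)*(-109)) - 10162) = -15456*((63/145 - 109/145) - 10162) = -15456*(-46/145 - 10162) = -15456*(-1473536/145) = 22774972416/145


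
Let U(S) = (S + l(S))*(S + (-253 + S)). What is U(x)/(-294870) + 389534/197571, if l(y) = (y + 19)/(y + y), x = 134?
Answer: 2045073713581/1040871992424 ≈ 1.9648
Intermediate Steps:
l(y) = (19 + y)/(2*y) (l(y) = (19 + y)/((2*y)) = (19 + y)*(1/(2*y)) = (19 + y)/(2*y))
U(S) = (-253 + 2*S)*(S + (19 + S)/(2*S)) (U(S) = (S + (19 + S)/(2*S))*(S + (-253 + S)) = (S + (19 + S)/(2*S))*(-253 + 2*S) = (-253 + 2*S)*(S + (19 + S)/(2*S)))
U(x)/(-294870) + 389534/197571 = (-215/2 - 252*134 + 2*134² - 4807/2/134)/(-294870) + 389534/197571 = (-215/2 - 33768 + 2*17956 - 4807/2*1/134)*(-1/294870) + 389534*(1/197571) = (-215/2 - 33768 + 35912 - 4807/268)*(-1/294870) + 389534/197571 = (540975/268)*(-1/294870) + 389534/197571 = -36065/5268344 + 389534/197571 = 2045073713581/1040871992424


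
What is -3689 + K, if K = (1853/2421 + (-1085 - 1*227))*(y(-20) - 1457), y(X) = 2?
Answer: 1536654992/807 ≈ 1.9042e+6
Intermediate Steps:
K = 1539632015/807 (K = (1853/2421 + (-1085 - 1*227))*(2 - 1457) = (1853*(1/2421) + (-1085 - 227))*(-1455) = (1853/2421 - 1312)*(-1455) = -3174499/2421*(-1455) = 1539632015/807 ≈ 1.9078e+6)
-3689 + K = -3689 + 1539632015/807 = 1536654992/807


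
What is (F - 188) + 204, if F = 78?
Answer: 94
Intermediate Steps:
(F - 188) + 204 = (78 - 188) + 204 = -110 + 204 = 94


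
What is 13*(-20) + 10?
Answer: -250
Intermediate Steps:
13*(-20) + 10 = -260 + 10 = -250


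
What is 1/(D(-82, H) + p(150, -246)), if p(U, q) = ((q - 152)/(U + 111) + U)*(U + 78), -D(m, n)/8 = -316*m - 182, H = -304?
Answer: -87/14962928 ≈ -5.8144e-6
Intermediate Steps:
D(m, n) = 1456 + 2528*m (D(m, n) = -8*(-316*m - 182) = -8*(-182 - 316*m) = 1456 + 2528*m)
p(U, q) = (78 + U)*(U + (-152 + q)/(111 + U)) (p(U, q) = ((-152 + q)/(111 + U) + U)*(78 + U) = (U + (-152 + q)/(111 + U))*(78 + U) = (78 + U)*(U + (-152 + q)/(111 + U)))
1/(D(-82, H) + p(150, -246)) = 1/((1456 + 2528*(-82)) + (-11856 + 150**3 + 78*(-246) + 189*150**2 + 8506*150 + 150*(-246))/(111 + 150)) = 1/((1456 - 207296) + (-11856 + 3375000 - 19188 + 189*22500 + 1275900 - 36900)/261) = 1/(-205840 + (-11856 + 3375000 - 19188 + 4252500 + 1275900 - 36900)/261) = 1/(-205840 + (1/261)*8835456) = 1/(-205840 + 2945152/87) = 1/(-14962928/87) = -87/14962928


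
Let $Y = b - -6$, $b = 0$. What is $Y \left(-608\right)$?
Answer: $-3648$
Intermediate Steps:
$Y = 6$ ($Y = 0 - -6 = 0 + 6 = 6$)
$Y \left(-608\right) = 6 \left(-608\right) = -3648$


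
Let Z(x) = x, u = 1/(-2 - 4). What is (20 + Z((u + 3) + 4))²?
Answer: 25921/36 ≈ 720.03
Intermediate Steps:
u = -⅙ (u = 1/(-6) = -⅙ ≈ -0.16667)
(20 + Z((u + 3) + 4))² = (20 + ((-⅙ + 3) + 4))² = (20 + (17/6 + 4))² = (20 + 41/6)² = (161/6)² = 25921/36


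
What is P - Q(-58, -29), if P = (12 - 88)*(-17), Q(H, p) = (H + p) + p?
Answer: 1408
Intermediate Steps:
Q(H, p) = H + 2*p
P = 1292 (P = -76*(-17) = 1292)
P - Q(-58, -29) = 1292 - (-58 + 2*(-29)) = 1292 - (-58 - 58) = 1292 - 1*(-116) = 1292 + 116 = 1408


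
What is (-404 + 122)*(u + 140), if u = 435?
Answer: -162150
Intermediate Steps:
(-404 + 122)*(u + 140) = (-404 + 122)*(435 + 140) = -282*575 = -162150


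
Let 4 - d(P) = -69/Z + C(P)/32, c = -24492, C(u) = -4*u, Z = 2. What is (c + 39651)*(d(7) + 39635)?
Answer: 4811390805/8 ≈ 6.0142e+8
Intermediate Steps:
d(P) = 77/2 + P/8 (d(P) = 4 - (-69/2 - 4*P/32) = 4 - (-69*½ - 4*P*(1/32)) = 4 - (-69/2 - P/8) = 4 + (69/2 + P/8) = 77/2 + P/8)
(c + 39651)*(d(7) + 39635) = (-24492 + 39651)*((77/2 + (⅛)*7) + 39635) = 15159*((77/2 + 7/8) + 39635) = 15159*(315/8 + 39635) = 15159*(317395/8) = 4811390805/8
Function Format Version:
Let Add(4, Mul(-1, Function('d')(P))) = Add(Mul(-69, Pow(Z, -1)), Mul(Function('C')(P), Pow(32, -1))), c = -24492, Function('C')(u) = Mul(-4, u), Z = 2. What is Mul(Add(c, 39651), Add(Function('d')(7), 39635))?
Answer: Rational(4811390805, 8) ≈ 6.0142e+8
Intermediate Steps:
Function('d')(P) = Add(Rational(77, 2), Mul(Rational(1, 8), P)) (Function('d')(P) = Add(4, Mul(-1, Add(Mul(-69, Pow(2, -1)), Mul(Mul(-4, P), Pow(32, -1))))) = Add(4, Mul(-1, Add(Mul(-69, Rational(1, 2)), Mul(Mul(-4, P), Rational(1, 32))))) = Add(4, Mul(-1, Add(Rational(-69, 2), Mul(Rational(-1, 8), P)))) = Add(4, Add(Rational(69, 2), Mul(Rational(1, 8), P))) = Add(Rational(77, 2), Mul(Rational(1, 8), P)))
Mul(Add(c, 39651), Add(Function('d')(7), 39635)) = Mul(Add(-24492, 39651), Add(Add(Rational(77, 2), Mul(Rational(1, 8), 7)), 39635)) = Mul(15159, Add(Add(Rational(77, 2), Rational(7, 8)), 39635)) = Mul(15159, Add(Rational(315, 8), 39635)) = Mul(15159, Rational(317395, 8)) = Rational(4811390805, 8)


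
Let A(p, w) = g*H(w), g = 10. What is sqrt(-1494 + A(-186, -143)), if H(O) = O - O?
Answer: 3*I*sqrt(166) ≈ 38.652*I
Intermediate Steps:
H(O) = 0
A(p, w) = 0 (A(p, w) = 10*0 = 0)
sqrt(-1494 + A(-186, -143)) = sqrt(-1494 + 0) = sqrt(-1494) = 3*I*sqrt(166)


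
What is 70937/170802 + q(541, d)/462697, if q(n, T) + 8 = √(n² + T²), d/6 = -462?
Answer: 32820970673/79029572994 + √7976665/462697 ≈ 0.42140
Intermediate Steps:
d = -2772 (d = 6*(-462) = -2772)
q(n, T) = -8 + √(T² + n²) (q(n, T) = -8 + √(n² + T²) = -8 + √(T² + n²))
70937/170802 + q(541, d)/462697 = 70937/170802 + (-8 + √((-2772)² + 541²))/462697 = 70937*(1/170802) + (-8 + √(7683984 + 292681))*(1/462697) = 70937/170802 + (-8 + √7976665)*(1/462697) = 70937/170802 + (-8/462697 + √7976665/462697) = 32820970673/79029572994 + √7976665/462697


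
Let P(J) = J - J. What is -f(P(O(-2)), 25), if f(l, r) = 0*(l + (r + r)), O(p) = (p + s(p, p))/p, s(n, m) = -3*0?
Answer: 0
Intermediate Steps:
s(n, m) = 0
O(p) = 1 (O(p) = (p + 0)/p = p/p = 1)
P(J) = 0
f(l, r) = 0 (f(l, r) = 0*(l + 2*r) = 0)
-f(P(O(-2)), 25) = -1*0 = 0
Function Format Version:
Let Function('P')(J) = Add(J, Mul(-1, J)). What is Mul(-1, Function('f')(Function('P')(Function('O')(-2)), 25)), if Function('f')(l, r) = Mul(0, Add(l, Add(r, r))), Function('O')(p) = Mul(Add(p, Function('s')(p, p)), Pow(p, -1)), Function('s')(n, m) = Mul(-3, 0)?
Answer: 0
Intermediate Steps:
Function('s')(n, m) = 0
Function('O')(p) = 1 (Function('O')(p) = Mul(Add(p, 0), Pow(p, -1)) = Mul(p, Pow(p, -1)) = 1)
Function('P')(J) = 0
Function('f')(l, r) = 0 (Function('f')(l, r) = Mul(0, Add(l, Mul(2, r))) = 0)
Mul(-1, Function('f')(Function('P')(Function('O')(-2)), 25)) = Mul(-1, 0) = 0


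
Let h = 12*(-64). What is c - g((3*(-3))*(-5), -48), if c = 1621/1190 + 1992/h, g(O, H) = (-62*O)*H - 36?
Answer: -2549174809/19040 ≈ -1.3389e+5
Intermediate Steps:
h = -768
g(O, H) = -36 - 62*H*O (g(O, H) = -62*H*O - 36 = -36 - 62*H*O)
c = -23449/19040 (c = 1621/1190 + 1992/(-768) = 1621*(1/1190) + 1992*(-1/768) = 1621/1190 - 83/32 = -23449/19040 ≈ -1.2316)
c - g((3*(-3))*(-5), -48) = -23449/19040 - (-36 - 62*(-48)*(3*(-3))*(-5)) = -23449/19040 - (-36 - 62*(-48)*(-9*(-5))) = -23449/19040 - (-36 - 62*(-48)*45) = -23449/19040 - (-36 + 133920) = -23449/19040 - 1*133884 = -23449/19040 - 133884 = -2549174809/19040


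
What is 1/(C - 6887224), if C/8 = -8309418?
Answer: -1/73362568 ≈ -1.3631e-8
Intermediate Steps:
C = -66475344 (C = 8*(-8309418) = -66475344)
1/(C - 6887224) = 1/(-66475344 - 6887224) = 1/(-73362568) = -1/73362568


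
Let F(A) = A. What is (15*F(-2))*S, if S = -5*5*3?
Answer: 2250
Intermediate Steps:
S = -75 (S = -25*3 = -75)
(15*F(-2))*S = (15*(-2))*(-75) = -30*(-75) = 2250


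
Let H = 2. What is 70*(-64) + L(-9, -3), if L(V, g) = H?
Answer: -4478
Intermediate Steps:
L(V, g) = 2
70*(-64) + L(-9, -3) = 70*(-64) + 2 = -4480 + 2 = -4478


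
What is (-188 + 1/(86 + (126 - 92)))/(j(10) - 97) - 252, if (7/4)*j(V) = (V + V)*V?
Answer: -3816953/14520 ≈ -262.88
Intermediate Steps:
j(V) = 8*V²/7 (j(V) = 4*((V + V)*V)/7 = 4*((2*V)*V)/7 = 4*(2*V²)/7 = 8*V²/7)
(-188 + 1/(86 + (126 - 92)))/(j(10) - 97) - 252 = (-188 + 1/(86 + (126 - 92)))/((8/7)*10² - 97) - 252 = (-188 + 1/(86 + 34))/((8/7)*100 - 97) - 252 = (-188 + 1/120)/(800/7 - 97) - 252 = (-188 + 1/120)/(121/7) - 252 = -22559/120*7/121 - 252 = -157913/14520 - 252 = -3816953/14520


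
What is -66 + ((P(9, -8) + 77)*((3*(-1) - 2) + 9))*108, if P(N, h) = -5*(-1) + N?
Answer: 39246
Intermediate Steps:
P(N, h) = 5 + N
-66 + ((P(9, -8) + 77)*((3*(-1) - 2) + 9))*108 = -66 + (((5 + 9) + 77)*((3*(-1) - 2) + 9))*108 = -66 + ((14 + 77)*((-3 - 2) + 9))*108 = -66 + (91*(-5 + 9))*108 = -66 + (91*4)*108 = -66 + 364*108 = -66 + 39312 = 39246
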